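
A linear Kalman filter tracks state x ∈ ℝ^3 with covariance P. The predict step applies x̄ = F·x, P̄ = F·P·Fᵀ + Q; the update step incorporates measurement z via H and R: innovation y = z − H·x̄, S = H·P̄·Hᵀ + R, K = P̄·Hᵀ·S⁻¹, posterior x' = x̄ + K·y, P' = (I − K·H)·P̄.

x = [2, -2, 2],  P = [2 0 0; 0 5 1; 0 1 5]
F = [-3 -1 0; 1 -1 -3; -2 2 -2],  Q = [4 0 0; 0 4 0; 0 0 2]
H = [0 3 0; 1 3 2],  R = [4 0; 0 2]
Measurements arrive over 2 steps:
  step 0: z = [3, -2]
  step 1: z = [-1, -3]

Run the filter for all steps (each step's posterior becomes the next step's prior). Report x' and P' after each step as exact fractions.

step 0: x' = [-17653/58239, 66245/58239, -154910/58239], P' = [1239862/58239 -13676/58239 -589804/58239; -13676/58239 25060/58239 -30328/58239; -589804/58239 -30328/58239 363790/58239]
step 1: x' = [-2974291691/3319697961, -148867017/368855329, -924246104/3319697961], P' = [21381674422/3319697961 -238137144/368855329 -6564493220/3319697961; -238137144/368855329 162805300/368855329 -124020704/368855329; -6564493220/3319697961 -124020704/368855329 6127117042/3319697961]

step 0: x̄ = F·x = [-4, -2, -12]
step 0: P̄ = F·P·Fᵀ + Q = [27 2 4; 2 62 12; 4 12 42]
step 0: y = z − H·x̄ = [9, 32]
step 0: S = H·P̄·Hᵀ + R = [562 636; 636 927]
step 0: K = P̄·Hᵀ·S⁻¹ = [-3419/19413 9613/58239; 6265/19413 424/58239; -7582/19413 23396/58239]
step 0: x' = x̄ + K·y = [-17653/58239, 66245/58239, -154910/58239]
step 0: P' = (I − K·H)·P̄ = [1239862/58239 -13676/58239 -589804/58239; -13676/58239 25060/58239 -30328/58239; -589804/58239 -30328/58239 363790/58239]
step 1: x̄ = F·x = [-13286/58239, 126944/19413, 477616/58239]
step 1: P̄ = F·P·Fᵀ + Q = [11334718/58239 -3040366/19413 3844276/58239; -3040366/19413 906244/6471 -879904/19413; 3844276/58239 -879904/19413 2264926/58239]
step 1: y = z − H·x̄ = [-133415/6471, -753053/19413]
step 1: S = H·P̄·Hᵀ + R = [909120/719 1118674/2157; 1118674/2157 2543404/6471]
step 1: K = P̄·Hᵀ·S⁻¹ = [-178602858/368855329 303830849/1106565987; 122103975/368855329 1118674/368855329; -93015528/368855329 390196976/1106565987]
step 1: x' = x̄ + K·y = [-2974291691/3319697961, -148867017/368855329, -924246104/3319697961]
step 1: P' = (I − K·H)·P̄ = [21381674422/3319697961 -238137144/368855329 -6564493220/3319697961; -238137144/368855329 162805300/368855329 -124020704/368855329; -6564493220/3319697961 -124020704/368855329 6127117042/3319697961]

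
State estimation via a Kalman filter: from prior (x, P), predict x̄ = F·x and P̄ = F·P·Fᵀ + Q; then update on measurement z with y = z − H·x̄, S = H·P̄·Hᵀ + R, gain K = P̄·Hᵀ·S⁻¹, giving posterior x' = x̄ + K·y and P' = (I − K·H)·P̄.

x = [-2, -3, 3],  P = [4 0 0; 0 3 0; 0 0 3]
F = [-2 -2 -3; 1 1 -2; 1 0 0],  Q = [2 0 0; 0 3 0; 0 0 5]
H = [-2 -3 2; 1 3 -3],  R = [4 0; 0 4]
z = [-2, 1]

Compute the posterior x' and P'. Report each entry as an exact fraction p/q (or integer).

x̄ = F·x = [1, -11, -2]
P̄ = F·P·Fᵀ + Q = [57 4 -8; 4 22 4; -8 4 9]
y = z − H·x̄ = [-29, 27]
S = H·P̄·Hᵀ + R = [530 -406; -406 340]
K = P̄·Hᵀ·S⁻¹ = [-5261/7682 -4181/7682; 277/3841 986/3841; -929/7682 -1629/7682]
x' = x̄ + K·y = [23682/3841, -23662/3841, -16203/3841]
P' = (I − K·H)·P̄ = [79645/7682 -37000/3841 -41877/7682; -37000/3841 45596/3841 31948/3841; -41877/7682 31948/3841 52109/7682]

x' = [23682/3841, -23662/3841, -16203/3841]
P' = [79645/7682 -37000/3841 -41877/7682; -37000/3841 45596/3841 31948/3841; -41877/7682 31948/3841 52109/7682]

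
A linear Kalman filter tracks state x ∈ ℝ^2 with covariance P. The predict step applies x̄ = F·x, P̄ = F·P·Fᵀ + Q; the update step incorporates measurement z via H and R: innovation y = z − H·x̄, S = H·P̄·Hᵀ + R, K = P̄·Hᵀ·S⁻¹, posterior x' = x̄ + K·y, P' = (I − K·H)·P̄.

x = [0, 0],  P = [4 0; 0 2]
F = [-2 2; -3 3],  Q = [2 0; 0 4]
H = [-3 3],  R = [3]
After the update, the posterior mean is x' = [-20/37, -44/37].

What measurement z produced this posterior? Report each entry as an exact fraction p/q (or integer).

x̄ = F·x = [0, 0]
P̄ = F·P·Fᵀ + Q = [26 36; 36 58]
S = H·P̄·Hᵀ + R = [111]
K = P̄·Hᵀ·S⁻¹ = [10/37; 22/37]
x' − x̄ = [-20/37, -44/37] = K·y
y = (KᵀK)⁻¹·Kᵀ·(x' − x̄) = [-2]
z = y + H·x̄ = [-2] + [0] = [-2]

z = [-2]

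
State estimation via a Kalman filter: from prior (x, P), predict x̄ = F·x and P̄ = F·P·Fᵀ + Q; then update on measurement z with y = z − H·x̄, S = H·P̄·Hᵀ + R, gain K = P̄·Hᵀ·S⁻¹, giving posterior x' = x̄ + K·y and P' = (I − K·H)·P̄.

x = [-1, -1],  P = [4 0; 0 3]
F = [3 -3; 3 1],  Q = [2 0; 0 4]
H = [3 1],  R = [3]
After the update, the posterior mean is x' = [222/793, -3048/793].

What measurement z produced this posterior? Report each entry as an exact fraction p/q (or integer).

x̄ = F·x = [0, -4]
P̄ = F·P·Fᵀ + Q = [65 27; 27 43]
S = H·P̄·Hᵀ + R = [793]
K = P̄·Hᵀ·S⁻¹ = [222/793; 124/793]
x' − x̄ = [222/793, 124/793] = K·y
y = (KᵀK)⁻¹·Kᵀ·(x' − x̄) = [1]
z = y + H·x̄ = [1] + [-4] = [-3]

z = [-3]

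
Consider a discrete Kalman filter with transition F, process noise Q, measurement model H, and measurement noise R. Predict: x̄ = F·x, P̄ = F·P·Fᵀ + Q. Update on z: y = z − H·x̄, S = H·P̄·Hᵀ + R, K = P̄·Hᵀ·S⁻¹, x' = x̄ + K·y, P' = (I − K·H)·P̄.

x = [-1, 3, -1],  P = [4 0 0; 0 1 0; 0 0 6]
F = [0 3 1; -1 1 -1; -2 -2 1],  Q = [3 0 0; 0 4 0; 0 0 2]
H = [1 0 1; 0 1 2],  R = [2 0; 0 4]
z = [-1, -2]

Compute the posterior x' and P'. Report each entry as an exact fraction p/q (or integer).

x̄ = F·x = [8, 5, -5]
P̄ = F·P·Fᵀ + Q = [18 -3 0; -3 15 0; 0 0 28]
y = z − H·x̄ = [-4, 3]
S = H·P̄·Hᵀ + R = [48 53; 53 131]
K = P̄·Hᵀ·S⁻¹ = [2517/3479 -1098/3479; -1188/3479 879/3479; 100/497 172/497]
x' = x̄ + K·y = [14470/3479, 24784/3479, -2369/497]
P' = (I − K·H)·P̄ = [14022/3479 13584/3479 -1284/497; 13584/3479 35436/3479 -2280/497; -1284/497 -2280/497 212/71]

x' = [14470/3479, 24784/3479, -2369/497]
P' = [14022/3479 13584/3479 -1284/497; 13584/3479 35436/3479 -2280/497; -1284/497 -2280/497 212/71]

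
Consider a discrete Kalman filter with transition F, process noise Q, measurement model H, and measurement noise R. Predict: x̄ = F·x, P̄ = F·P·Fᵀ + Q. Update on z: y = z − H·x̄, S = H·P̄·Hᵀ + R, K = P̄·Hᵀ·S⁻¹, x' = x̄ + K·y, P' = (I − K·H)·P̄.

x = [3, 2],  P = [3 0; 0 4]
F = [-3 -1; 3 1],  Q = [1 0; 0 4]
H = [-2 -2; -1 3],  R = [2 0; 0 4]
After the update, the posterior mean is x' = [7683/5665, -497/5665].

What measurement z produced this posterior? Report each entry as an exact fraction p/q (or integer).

z = [-3, -2]

x̄ = F·x = [-11, 11]
P̄ = F·P·Fᵀ + Q = [32 -31; -31 35]
S = H·P̄·Hᵀ + R = [22 -22; -22 537]
K = P̄·Hᵀ·S⁻¹ = [-1912/5665 -127/515; -652/5665 128/515]
x' − x̄ = [69998/5665, -62812/5665] = K·y
y = (KᵀK)⁻¹·Kᵀ·(x' − x̄) = [-3, -46]
z = y + H·x̄ = [-3, -46] + [0, 44] = [-3, -2]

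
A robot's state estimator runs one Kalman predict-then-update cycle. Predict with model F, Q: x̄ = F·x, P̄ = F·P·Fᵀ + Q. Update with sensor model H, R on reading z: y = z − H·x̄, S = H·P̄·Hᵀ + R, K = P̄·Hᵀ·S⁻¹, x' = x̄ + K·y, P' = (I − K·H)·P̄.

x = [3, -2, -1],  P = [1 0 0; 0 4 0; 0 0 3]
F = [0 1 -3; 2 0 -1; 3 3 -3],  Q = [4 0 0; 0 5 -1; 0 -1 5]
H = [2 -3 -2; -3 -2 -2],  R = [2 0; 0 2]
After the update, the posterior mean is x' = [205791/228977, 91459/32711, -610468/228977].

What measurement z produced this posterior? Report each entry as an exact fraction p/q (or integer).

z = [-1, -3]

x̄ = F·x = [1, 7, 6]
P̄ = F·P·Fᵀ + Q = [35 9 39; 9 12 14; 39 14 77]
S = H·P̄·Hᵀ + R = [306 433; 433 1361]
K = P̄·Hᵀ·S⁻¹ = [39398/228977 -46351/228977; -4057/32711 -608/32711; -31131/228977 -40400/228977]
x' − x̄ = [-23186/228977, -137518/32711, -1984330/228977] = K·y
y = (KᵀK)⁻¹·Kᵀ·(x' − x̄) = [30, 26]
z = y + H·x̄ = [30, 26] + [-31, -29] = [-1, -3]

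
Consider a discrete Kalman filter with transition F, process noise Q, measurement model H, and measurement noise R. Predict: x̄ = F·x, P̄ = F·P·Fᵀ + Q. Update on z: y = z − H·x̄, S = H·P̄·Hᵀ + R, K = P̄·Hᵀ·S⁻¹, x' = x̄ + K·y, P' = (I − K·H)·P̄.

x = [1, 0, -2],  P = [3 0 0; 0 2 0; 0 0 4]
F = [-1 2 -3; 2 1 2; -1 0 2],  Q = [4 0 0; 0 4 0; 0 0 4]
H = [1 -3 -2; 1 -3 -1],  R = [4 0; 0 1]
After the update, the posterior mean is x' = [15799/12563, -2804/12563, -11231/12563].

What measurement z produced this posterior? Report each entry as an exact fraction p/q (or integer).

z = [3, 3]

x̄ = F·x = [5, -2, -5]
P̄ = F·P·Fᵀ + Q = [51 -26 -21; -26 34 10; -21 10 23]
S = H·P̄·Hᵀ + R = [813 712; 712 639]
K = P̄·Hᵀ·S⁻¹ = [2469/12563 198/12563; 3684/12563 -6818/12563; -9295/12563 8902/12563]
x' − x̄ = [-47016/12563, 22322/12563, 51584/12563] = K·y
y = (KᵀK)⁻¹·Kᵀ·(x' − x̄) = [-18, -13]
z = y + H·x̄ = [-18, -13] + [21, 16] = [3, 3]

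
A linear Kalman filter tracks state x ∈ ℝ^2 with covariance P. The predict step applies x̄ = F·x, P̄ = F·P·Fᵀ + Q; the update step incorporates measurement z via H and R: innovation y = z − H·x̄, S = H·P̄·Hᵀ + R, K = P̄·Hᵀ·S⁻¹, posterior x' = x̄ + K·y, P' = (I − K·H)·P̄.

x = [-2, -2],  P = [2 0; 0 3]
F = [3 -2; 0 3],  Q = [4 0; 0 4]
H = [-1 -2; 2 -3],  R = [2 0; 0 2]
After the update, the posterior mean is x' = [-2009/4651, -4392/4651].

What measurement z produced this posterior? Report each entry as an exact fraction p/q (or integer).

z = [2, 2]

x̄ = F·x = [-2, -6]
P̄ = F·P·Fᵀ + Q = [34 -18; -18 31]
S = H·P̄·Hᵀ + R = [88 136; 136 633]
K = P̄·Hᵀ·S⁻¹ = [-7663/18604 1308/4651; -2577/9302 -671/4651]
x' − x̄ = [7293/4651, 23514/4651] = K·y
y = (KᵀK)⁻¹·Kᵀ·(x' − x̄) = [-12, -12]
z = y + H·x̄ = [-12, -12] + [14, 14] = [2, 2]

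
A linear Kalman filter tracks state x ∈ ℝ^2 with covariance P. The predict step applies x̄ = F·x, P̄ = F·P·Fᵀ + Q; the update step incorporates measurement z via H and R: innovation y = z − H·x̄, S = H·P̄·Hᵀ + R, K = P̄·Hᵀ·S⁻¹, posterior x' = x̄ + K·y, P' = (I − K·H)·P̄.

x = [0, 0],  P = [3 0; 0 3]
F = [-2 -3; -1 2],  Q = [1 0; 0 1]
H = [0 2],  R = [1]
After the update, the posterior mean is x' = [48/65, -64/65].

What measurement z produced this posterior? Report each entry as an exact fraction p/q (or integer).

x̄ = F·x = [0, 0]
P̄ = F·P·Fᵀ + Q = [40 -12; -12 16]
S = H·P̄·Hᵀ + R = [65]
K = P̄·Hᵀ·S⁻¹ = [-24/65; 32/65]
x' − x̄ = [48/65, -64/65] = K·y
y = (KᵀK)⁻¹·Kᵀ·(x' − x̄) = [-2]
z = y + H·x̄ = [-2] + [0] = [-2]

z = [-2]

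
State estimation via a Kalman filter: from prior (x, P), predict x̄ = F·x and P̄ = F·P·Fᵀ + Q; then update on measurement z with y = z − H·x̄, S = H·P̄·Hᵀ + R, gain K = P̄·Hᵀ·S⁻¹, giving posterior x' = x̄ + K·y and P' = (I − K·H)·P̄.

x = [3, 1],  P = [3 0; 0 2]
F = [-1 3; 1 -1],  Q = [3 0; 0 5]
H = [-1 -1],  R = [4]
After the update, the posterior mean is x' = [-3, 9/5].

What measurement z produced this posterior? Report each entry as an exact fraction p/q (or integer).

x̄ = F·x = [0, 2]
P̄ = F·P·Fᵀ + Q = [24 -9; -9 10]
S = H·P̄·Hᵀ + R = [20]
K = P̄·Hᵀ·S⁻¹ = [-3/4; -1/20]
x' − x̄ = [-3, -1/5] = K·y
y = (KᵀK)⁻¹·Kᵀ·(x' − x̄) = [4]
z = y + H·x̄ = [4] + [-2] = [2]

z = [2]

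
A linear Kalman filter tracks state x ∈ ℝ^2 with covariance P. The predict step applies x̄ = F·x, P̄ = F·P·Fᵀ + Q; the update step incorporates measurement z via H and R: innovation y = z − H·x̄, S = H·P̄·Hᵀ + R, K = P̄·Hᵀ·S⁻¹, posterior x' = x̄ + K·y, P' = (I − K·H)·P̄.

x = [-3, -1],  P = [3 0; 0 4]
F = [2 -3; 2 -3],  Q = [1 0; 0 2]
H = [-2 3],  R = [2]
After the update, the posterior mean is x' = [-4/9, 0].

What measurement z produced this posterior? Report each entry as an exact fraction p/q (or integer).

z = [1]

x̄ = F·x = [-3, -3]
P̄ = F·P·Fᵀ + Q = [49 48; 48 50]
S = H·P̄·Hᵀ + R = [72]
K = P̄·Hᵀ·S⁻¹ = [23/36; 3/4]
x' − x̄ = [23/9, 3] = K·y
y = (KᵀK)⁻¹·Kᵀ·(x' − x̄) = [4]
z = y + H·x̄ = [4] + [-3] = [1]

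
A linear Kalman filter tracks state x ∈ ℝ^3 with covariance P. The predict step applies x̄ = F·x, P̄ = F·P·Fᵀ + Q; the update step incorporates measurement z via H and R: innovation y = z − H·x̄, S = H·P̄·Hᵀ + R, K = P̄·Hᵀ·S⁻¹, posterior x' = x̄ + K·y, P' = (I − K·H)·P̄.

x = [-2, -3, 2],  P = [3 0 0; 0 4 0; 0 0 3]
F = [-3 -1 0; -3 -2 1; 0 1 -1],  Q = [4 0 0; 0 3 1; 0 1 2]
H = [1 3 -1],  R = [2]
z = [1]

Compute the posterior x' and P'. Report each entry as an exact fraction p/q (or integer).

x' = [-23/17, 10/51, -292/153]
P' = [671/85 -97/85 348/85; -97/85 69/85 202/255; 348/85 202/255 5036/765]

x̄ = F·x = [9, 14, -5]
P̄ = F·P·Fᵀ + Q = [35 35 -4; 35 49 -10; -4 -10 9]
y = z − H·x̄ = [-55]
S = H·P̄·Hᵀ + R = [765]
K = P̄·Hᵀ·S⁻¹ = [16/85; 64/255; -43/765]
x' = x̄ + K·y = [-23/17, 10/51, -292/153]
P' = (I − K·H)·P̄ = [671/85 -97/85 348/85; -97/85 69/85 202/255; 348/85 202/255 5036/765]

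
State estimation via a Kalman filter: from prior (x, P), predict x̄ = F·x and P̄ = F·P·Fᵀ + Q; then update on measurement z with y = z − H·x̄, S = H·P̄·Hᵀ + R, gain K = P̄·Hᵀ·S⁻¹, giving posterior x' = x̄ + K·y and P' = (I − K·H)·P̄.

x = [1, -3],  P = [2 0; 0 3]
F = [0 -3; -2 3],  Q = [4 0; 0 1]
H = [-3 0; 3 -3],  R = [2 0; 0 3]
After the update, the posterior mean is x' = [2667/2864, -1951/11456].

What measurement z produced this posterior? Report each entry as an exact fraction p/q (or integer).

z = [-3, 3]

x̄ = F·x = [9, -11]
P̄ = F·P·Fᵀ + Q = [31 -27; -27 36]
S = H·P̄·Hᵀ + R = [281 -522; -522 1092]
K = P̄·Hᵀ·S⁻¹ = [-447/1432 29/2864; -1701/5728 -3609/11456]
x' − x̄ = [-23109/2864, 124065/11456] = K·y
y = (KᵀK)⁻¹·Kᵀ·(x' − x̄) = [24, -57]
z = y + H·x̄ = [24, -57] + [-27, 60] = [-3, 3]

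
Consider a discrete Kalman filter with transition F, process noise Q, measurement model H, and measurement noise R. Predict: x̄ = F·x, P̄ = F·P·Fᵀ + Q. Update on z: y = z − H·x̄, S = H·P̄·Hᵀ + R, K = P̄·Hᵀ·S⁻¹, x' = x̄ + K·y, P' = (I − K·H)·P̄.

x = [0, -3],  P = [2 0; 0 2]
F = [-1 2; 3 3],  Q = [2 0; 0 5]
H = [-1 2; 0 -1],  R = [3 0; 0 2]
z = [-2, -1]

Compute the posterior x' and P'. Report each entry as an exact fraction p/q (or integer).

x̄ = F·x = [-6, -9]
P̄ = F·P·Fᵀ + Q = [12 6; 6 41]
y = z − H·x̄ = [10, -10]
S = H·P̄·Hᵀ + R = [155 -76; -76 43]
K = P̄·Hᵀ·S⁻¹ = [-456/889 -930/889; 152/889 -579/889]
x' = x̄ + K·y = [-594/889, -691/889]
P' = (I − K·H)·P̄ = [5088/889 1860/889; 1860/889 1158/889]

x' = [-594/889, -691/889]
P' = [5088/889 1860/889; 1860/889 1158/889]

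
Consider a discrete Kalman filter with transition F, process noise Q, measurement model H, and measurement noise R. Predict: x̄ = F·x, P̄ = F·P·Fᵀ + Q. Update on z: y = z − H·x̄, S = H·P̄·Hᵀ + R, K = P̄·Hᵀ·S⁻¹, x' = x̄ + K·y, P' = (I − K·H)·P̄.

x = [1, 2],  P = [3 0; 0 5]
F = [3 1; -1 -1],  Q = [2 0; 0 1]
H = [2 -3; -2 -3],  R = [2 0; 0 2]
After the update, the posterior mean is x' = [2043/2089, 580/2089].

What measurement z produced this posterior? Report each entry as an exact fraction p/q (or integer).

z = [1, -3]

x̄ = F·x = [5, -3]
P̄ = F·P·Fᵀ + Q = [34 -14; -14 9]
S = H·P̄·Hᵀ + R = [387 -55; -55 51]
K = P̄·Hᵀ·S⁻¹ = [1045/4178 -1003/4178; -1375/8356 -1319/8356]
x' − x̄ = [-8402/2089, 6847/2089] = K·y
y = (KᵀK)⁻¹·Kᵀ·(x' − x̄) = [-18, -2]
z = y + H·x̄ = [-18, -2] + [19, -1] = [1, -3]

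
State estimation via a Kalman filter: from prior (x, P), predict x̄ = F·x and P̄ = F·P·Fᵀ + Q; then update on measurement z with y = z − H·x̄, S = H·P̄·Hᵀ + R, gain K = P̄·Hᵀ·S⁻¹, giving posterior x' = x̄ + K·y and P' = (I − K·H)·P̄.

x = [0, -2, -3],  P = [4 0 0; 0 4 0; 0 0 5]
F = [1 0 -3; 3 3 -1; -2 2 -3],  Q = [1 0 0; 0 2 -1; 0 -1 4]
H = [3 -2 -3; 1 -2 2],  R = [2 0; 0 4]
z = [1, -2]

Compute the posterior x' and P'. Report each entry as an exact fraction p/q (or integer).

x' = [2500684/410441, 2385666/410441, 764631/410441]
P' = [17278300/410441 15496532/410441 6948972/410441; 15496532/410441 14077764/410441 6167362/410441; 6948972/410441 6167362/410441 2892686/410441]

x̄ = F·x = [9, -3, 5]
P̄ = F·P·Fᵀ + Q = [50 27 37; 27 79 14; 37 14 81]
y = z − H·x̄ = [-17, -27]
S = H·P̄·Hᵀ + R = [675 -97; -97 622]
K = P̄·Hᵀ·S⁻¹ = [-2540/410441 45795/410441; -84009/410441 -81068/410441; -82933/410441 99905/410441]
x' = x̄ + K·y = [2500684/410441, 2385666/410441, 764631/410441]
P' = (I − K·H)·P̄ = [17278300/410441 15496532/410441 6948972/410441; 15496532/410441 14077764/410441 6167362/410441; 6948972/410441 6167362/410441 2892686/410441]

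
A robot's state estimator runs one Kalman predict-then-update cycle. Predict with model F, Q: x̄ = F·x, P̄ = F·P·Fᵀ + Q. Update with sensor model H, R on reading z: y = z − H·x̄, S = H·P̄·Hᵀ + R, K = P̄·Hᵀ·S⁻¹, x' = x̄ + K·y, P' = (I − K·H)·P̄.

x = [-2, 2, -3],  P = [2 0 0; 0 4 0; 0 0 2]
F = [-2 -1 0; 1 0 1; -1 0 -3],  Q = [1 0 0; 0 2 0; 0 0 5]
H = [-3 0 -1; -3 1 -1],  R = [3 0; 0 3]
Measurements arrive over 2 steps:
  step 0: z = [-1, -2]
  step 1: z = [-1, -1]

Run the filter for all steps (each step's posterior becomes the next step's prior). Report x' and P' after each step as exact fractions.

step 0: x' = [-3470/1739, -3791/1739, 11309/1739], P' = [3563/1739 1674/1739 -9180/1739; 1674/1739 3630/1739 -3414/1739; -9180/1739 -3414/1739 26295/1739]
step 1: x' = [5370282/1412551, 2638665/1412551, -13368284/1412551], P' = [11457639/1412551 5473542/1412551 -31126770/1412551; 5473542/1412551 4705656/1412551 -14196444/1412551; -31126770/1412551 -14196444/1412551 86751291/1412551]

step 0: x̄ = F·x = [2, -5, 11]
step 0: P̄ = F·P·Fᵀ + Q = [13 -4 4; -4 6 -8; 4 -8 25]
step 0: y = z − H·x̄ = [16, 20]
step 0: S = H·P̄·Hᵀ + R = [169 186; 186 215]
step 0: K = P̄·Hᵀ·S⁻¹ = [-503/1739 55/1739; -536/1739 674/1739; 415/1739 -723/1739]
step 0: x' = x̄ + K·y = [-3470/1739, -3791/1739, 11309/1739]
step 0: P' = (I − K·H)·P̄ = [3563/1739 1674/1739 -9180/1739; 1674/1739 3630/1739 -3414/1739; -9180/1739 -3414/1739 26295/1739]
step 1: x̄ = F·x = [10731/1739, 7839/1739, -30457/1739]
step 1: P̄ = F·P·Fᵀ + Q = [26317/1739 12974/1739 -56522/1739; 12974/1739 14976/1739 -45728/1739; -56522/1739 -45728/1739 193833/1739]
step 1: y = z − H·x̄ = [-3/1739, -7842/1739]
step 1: S = H·P̄·Hᵀ + R = [96771/1739 98360/1739; 98360/1739 125359/1739]
step 1: K = P̄·Hᵀ·S⁻¹ = [-1082049/1412551 742465/1412551; -741394/1412551 827158/1412551; 2209673/1412551 -2522475/1412551]
step 1: x' = x̄ + K·y = [5370282/1412551, 2638665/1412551, -13368284/1412551]
step 1: P' = (I − K·H)·P̄ = [11457639/1412551 5473542/1412551 -31126770/1412551; 5473542/1412551 4705656/1412551 -14196444/1412551; -31126770/1412551 -14196444/1412551 86751291/1412551]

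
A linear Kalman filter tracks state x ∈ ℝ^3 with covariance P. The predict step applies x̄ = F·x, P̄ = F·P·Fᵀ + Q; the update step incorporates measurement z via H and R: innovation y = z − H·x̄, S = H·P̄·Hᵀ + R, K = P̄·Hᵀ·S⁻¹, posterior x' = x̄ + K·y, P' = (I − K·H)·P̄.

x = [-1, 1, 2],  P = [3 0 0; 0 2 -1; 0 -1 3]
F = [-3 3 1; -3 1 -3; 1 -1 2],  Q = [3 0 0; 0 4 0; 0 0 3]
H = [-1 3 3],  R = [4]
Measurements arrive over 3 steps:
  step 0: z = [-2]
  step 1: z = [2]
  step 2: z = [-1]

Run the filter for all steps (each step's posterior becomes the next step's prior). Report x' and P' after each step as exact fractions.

step 0: x̄ = F·x = [8, -2, 2]
step 0: P̄ = F·P·Fᵀ + Q = [45 32 -14; 32 66 -34; -14 -34 24]
step 0: y = z − H·x̄ = [6]
step 0: S = H·P̄·Hᵀ + R = [139]
step 0: K = P̄·Hᵀ·S⁻¹ = [9/139; 64/139; -16/139]
step 0: x' = x̄ + K·y = [1166/139, 106/139, 182/139]
step 0: P' = (I − K·H)·P̄ = [6174/139 3872/139 -1802/139; 3872/139 5078/139 -3702/139; -1802/139 -3702/139 3080/139]
step 1: x̄ = F·x = [-2998/139, -3938/139, 1424/139]
step 1: P̄ = F·P·Fᵀ + Q = [23669/139 33900/139 -13864/139; 33900/139 55464/139 -28884/139; -13864/139 -28884/139 23845/139]
step 1: y = z − H·x̄ = [4822/139]
step 1: S = H·P̄·Hᵀ + R = [97878/139]
step 1: K = P̄·Hᵀ·S⁻¹ = [36439/97878; 7640/16313; -1253/97878]
step 1: x' = x̄ + K·y = [-423487/48939, -197126/16313, 479627/48939]
step 1: P' = (I − K·H)·P̄ = [7114199/97878 1975660/16313 -9433975/97878; 1975660/16313 3989688/16313 -3320948/16313; -9433975/97878 -3320948/16313 16779359/97878]
step 2: x̄ = F·x = [-2186/4449, -253266/16313, 375715/16313]
step 2: P̄ = F·P·Fᵀ + Q = [919199/4449 697852/1483 -620198/1483; 697852/1483 19665080/16313 -18877284/16313; -620198/1483 -18877284/16313 38907443/32626]
step 2: y = z − H·x̄ = [-1175026/48939]
step 2: S = H·P̄·Hᵀ + R = [63531515/97878]
step 2: K = P̄·Hᵀ·S⁻¹ = [-4846886/63531515; -31877904/63531515; 51308943/63531515]
step 2: x' = x̄ + K·y = [85157814/63531515, -220963894/63531515, 231306063/63531515]
step 2: P' = (I − K·H)·P̄ = [12886103183/63531515 28317300012/63531515 -24028394799/63531515; 28317300012/63531515 66203980328/63531515 -56807384196/63531515; -24028394799/63531515 -56807384196/63531515 48866331187/63531515]

step 0: x' = [1166/139, 106/139, 182/139], P' = [6174/139 3872/139 -1802/139; 3872/139 5078/139 -3702/139; -1802/139 -3702/139 3080/139]
step 1: x' = [-423487/48939, -197126/16313, 479627/48939], P' = [7114199/97878 1975660/16313 -9433975/97878; 1975660/16313 3989688/16313 -3320948/16313; -9433975/97878 -3320948/16313 16779359/97878]
step 2: x' = [85157814/63531515, -220963894/63531515, 231306063/63531515], P' = [12886103183/63531515 28317300012/63531515 -24028394799/63531515; 28317300012/63531515 66203980328/63531515 -56807384196/63531515; -24028394799/63531515 -56807384196/63531515 48866331187/63531515]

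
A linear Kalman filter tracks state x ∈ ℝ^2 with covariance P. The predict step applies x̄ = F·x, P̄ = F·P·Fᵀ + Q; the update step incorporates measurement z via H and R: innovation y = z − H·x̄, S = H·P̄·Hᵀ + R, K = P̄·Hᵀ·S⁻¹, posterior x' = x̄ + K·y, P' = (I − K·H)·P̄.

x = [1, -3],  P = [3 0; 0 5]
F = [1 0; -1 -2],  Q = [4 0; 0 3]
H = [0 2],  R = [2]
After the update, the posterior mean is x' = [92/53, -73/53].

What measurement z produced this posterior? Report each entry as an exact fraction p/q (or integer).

x̄ = F·x = [1, 5]
P̄ = F·P·Fᵀ + Q = [7 -3; -3 26]
S = H·P̄·Hᵀ + R = [106]
K = P̄·Hᵀ·S⁻¹ = [-3/53; 26/53]
x' − x̄ = [39/53, -338/53] = K·y
y = (KᵀK)⁻¹·Kᵀ·(x' − x̄) = [-13]
z = y + H·x̄ = [-13] + [10] = [-3]

z = [-3]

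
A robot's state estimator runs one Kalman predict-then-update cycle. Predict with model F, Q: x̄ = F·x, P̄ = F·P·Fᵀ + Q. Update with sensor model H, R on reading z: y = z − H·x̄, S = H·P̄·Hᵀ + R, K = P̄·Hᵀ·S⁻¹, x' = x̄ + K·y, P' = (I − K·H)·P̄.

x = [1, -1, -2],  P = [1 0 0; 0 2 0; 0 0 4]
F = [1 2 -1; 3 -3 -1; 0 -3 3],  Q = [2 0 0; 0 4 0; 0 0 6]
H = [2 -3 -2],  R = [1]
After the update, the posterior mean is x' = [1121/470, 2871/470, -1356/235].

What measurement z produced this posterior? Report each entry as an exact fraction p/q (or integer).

z = [-2]

x̄ = F·x = [1, 8, -3]
P̄ = F·P·Fᵀ + Q = [15 -5 -24; -5 35 6; -24 6 60]
S = H·P̄·Hᵀ + R = [940]
K = P̄·Hᵀ·S⁻¹ = [93/940; -127/940; -93/470]
x' − x̄ = [651/470, -889/470, -651/235] = K·y
y = (KᵀK)⁻¹·Kᵀ·(x' − x̄) = [14]
z = y + H·x̄ = [14] + [-16] = [-2]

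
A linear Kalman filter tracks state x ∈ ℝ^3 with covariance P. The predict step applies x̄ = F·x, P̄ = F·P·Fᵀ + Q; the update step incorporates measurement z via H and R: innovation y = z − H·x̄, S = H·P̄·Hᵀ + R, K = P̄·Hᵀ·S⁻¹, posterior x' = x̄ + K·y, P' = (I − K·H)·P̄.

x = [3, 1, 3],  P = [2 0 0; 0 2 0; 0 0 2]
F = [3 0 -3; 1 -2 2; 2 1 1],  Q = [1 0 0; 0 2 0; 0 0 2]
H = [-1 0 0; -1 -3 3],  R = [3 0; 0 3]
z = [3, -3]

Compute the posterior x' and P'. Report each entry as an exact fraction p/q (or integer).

x' = [-7461/2693, 26849/2693, 21830/2693]
P' = [7473/2693 -1254/2693 1236/2693; -1254/2693 27748/2693 26768/2693; 1236/2693 26768/2693 27502/2693]

x̄ = F·x = [0, 7, 10]
P̄ = F·P·Fᵀ + Q = [37 -6 6; -6 20 4; 6 4 14]
y = z − H·x̄ = [3, -12]
S = H·P̄·Hᵀ + R = [40 1; 1 202]
K = P̄·Hᵀ·S⁻¹ = [-2491/2693 -1/2693; 418/2693 -562/2693; -412/2693 322/2693]
x' = x̄ + K·y = [-7461/2693, 26849/2693, 21830/2693]
P' = (I − K·H)·P̄ = [7473/2693 -1254/2693 1236/2693; -1254/2693 27748/2693 26768/2693; 1236/2693 26768/2693 27502/2693]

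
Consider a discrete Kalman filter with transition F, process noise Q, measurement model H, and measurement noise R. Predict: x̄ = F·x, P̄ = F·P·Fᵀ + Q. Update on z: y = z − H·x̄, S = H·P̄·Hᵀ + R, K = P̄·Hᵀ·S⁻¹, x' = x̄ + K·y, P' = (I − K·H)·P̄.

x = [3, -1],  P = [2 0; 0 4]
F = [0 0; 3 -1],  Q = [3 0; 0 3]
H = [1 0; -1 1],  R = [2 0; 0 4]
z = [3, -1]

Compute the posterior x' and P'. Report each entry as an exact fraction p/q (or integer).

x' = [327/151, 360/151]
P' = [174/151 150/151; 150/151 650/151]

x̄ = F·x = [0, 10]
P̄ = F·P·Fᵀ + Q = [3 0; 0 25]
y = z − H·x̄ = [3, -11]
S = H·P̄·Hᵀ + R = [5 -3; -3 32]
K = P̄·Hᵀ·S⁻¹ = [87/151 -6/151; 75/151 125/151]
x' = x̄ + K·y = [327/151, 360/151]
P' = (I − K·H)·P̄ = [174/151 150/151; 150/151 650/151]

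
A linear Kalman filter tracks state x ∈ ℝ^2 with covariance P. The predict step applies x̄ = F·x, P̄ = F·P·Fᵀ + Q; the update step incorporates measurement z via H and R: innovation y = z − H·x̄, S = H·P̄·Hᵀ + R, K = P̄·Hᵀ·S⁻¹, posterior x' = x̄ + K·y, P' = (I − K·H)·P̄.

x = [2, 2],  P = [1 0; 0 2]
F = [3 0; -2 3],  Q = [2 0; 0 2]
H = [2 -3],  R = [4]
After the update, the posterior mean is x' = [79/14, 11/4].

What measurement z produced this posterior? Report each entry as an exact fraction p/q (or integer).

x̄ = F·x = [6, 2]
P̄ = F·P·Fᵀ + Q = [11 -6; -6 24]
S = H·P̄·Hᵀ + R = [336]
K = P̄·Hᵀ·S⁻¹ = [5/42; -1/4]
x' − x̄ = [-5/14, 3/4] = K·y
y = (KᵀK)⁻¹·Kᵀ·(x' − x̄) = [-3]
z = y + H·x̄ = [-3] + [6] = [3]

z = [3]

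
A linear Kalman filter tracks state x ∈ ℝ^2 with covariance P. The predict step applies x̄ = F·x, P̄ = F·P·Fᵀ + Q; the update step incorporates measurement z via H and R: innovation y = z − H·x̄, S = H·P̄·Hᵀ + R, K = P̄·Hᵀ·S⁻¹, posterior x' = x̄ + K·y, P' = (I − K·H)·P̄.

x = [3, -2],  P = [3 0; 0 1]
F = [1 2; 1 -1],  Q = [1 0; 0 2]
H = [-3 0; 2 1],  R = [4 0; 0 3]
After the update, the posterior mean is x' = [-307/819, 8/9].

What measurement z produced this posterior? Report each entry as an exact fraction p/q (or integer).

z = [-1, -2]

x̄ = F·x = [-1, 5]
P̄ = F·P·Fᵀ + Q = [8 1; 1 6]
S = H·P̄·Hᵀ + R = [76 -51; -51 45]
K = P̄·Hᵀ·S⁻¹ = [-71/273 68/819; 1/3 5/9]
x' − x̄ = [512/819, -37/9] = K·y
y = (KᵀK)⁻¹·Kᵀ·(x' − x̄) = [-4, -5]
z = y + H·x̄ = [-4, -5] + [3, 3] = [-1, -2]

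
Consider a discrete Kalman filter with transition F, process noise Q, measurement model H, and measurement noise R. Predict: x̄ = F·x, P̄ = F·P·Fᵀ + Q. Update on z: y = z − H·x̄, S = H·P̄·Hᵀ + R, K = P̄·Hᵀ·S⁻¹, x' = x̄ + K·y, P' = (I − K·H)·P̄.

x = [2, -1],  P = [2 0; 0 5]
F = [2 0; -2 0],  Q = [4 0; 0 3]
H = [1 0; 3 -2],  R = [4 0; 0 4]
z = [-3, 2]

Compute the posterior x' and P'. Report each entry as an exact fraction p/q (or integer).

x' = [-42/83, -273/166]
P' = [80/83 94/83; 94/83 181/83]

x̄ = F·x = [4, -4]
P̄ = F·P·Fᵀ + Q = [12 -8; -8 11]
y = z − H·x̄ = [-7, -18]
S = H·P̄·Hᵀ + R = [16 52; 52 252]
K = P̄·Hᵀ·S⁻¹ = [20/83 13/83; 47/166 -20/83]
x' = x̄ + K·y = [-42/83, -273/166]
P' = (I − K·H)·P̄ = [80/83 94/83; 94/83 181/83]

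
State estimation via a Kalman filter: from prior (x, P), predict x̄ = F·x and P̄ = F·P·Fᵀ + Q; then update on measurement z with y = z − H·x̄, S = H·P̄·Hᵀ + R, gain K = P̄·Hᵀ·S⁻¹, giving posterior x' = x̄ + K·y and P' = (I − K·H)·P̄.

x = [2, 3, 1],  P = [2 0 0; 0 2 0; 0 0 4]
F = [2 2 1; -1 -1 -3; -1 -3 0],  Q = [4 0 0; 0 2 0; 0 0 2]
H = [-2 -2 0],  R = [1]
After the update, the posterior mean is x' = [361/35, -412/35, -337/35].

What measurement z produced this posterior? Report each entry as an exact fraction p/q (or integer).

z = [3]

x̄ = F·x = [11, -8, -11]
P̄ = F·P·Fᵀ + Q = [24 -20 -16; -20 42 8; -16 8 22]
S = H·P̄·Hᵀ + R = [105]
K = P̄·Hᵀ·S⁻¹ = [-8/105; -44/105; 16/105]
x' − x̄ = [-24/35, -132/35, 48/35] = K·y
y = (KᵀK)⁻¹·Kᵀ·(x' − x̄) = [9]
z = y + H·x̄ = [9] + [-6] = [3]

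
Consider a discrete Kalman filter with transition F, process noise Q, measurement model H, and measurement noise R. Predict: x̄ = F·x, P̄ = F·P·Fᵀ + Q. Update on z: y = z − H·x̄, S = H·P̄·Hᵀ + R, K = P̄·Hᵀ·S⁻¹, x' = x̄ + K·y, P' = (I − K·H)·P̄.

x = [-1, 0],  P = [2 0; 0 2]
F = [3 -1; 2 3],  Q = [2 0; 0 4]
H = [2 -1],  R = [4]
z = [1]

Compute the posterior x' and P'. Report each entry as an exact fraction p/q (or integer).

x' = [-52/49, -143/49]
P' = [356/49 636/49; 636/49 1308/49]

x̄ = F·x = [-3, -2]
P̄ = F·P·Fᵀ + Q = [22 6; 6 30]
y = z − H·x̄ = [5]
S = H·P̄·Hᵀ + R = [98]
K = P̄·Hᵀ·S⁻¹ = [19/49; -9/49]
x' = x̄ + K·y = [-52/49, -143/49]
P' = (I − K·H)·P̄ = [356/49 636/49; 636/49 1308/49]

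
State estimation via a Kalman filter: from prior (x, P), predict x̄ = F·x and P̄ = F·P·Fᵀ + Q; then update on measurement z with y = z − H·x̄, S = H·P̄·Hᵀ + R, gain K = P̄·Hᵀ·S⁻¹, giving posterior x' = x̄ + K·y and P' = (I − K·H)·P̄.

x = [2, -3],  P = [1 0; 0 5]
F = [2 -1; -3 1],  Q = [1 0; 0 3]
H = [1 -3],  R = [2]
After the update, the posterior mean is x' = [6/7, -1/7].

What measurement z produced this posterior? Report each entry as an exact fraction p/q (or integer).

x̄ = F·x = [7, -9]
P̄ = F·P·Fᵀ + Q = [10 -11; -11 17]
S = H·P̄·Hᵀ + R = [231]
K = P̄·Hᵀ·S⁻¹ = [43/231; -62/231]
x' − x̄ = [-43/7, 62/7] = K·y
y = (KᵀK)⁻¹·Kᵀ·(x' − x̄) = [-33]
z = y + H·x̄ = [-33] + [34] = [1]

z = [1]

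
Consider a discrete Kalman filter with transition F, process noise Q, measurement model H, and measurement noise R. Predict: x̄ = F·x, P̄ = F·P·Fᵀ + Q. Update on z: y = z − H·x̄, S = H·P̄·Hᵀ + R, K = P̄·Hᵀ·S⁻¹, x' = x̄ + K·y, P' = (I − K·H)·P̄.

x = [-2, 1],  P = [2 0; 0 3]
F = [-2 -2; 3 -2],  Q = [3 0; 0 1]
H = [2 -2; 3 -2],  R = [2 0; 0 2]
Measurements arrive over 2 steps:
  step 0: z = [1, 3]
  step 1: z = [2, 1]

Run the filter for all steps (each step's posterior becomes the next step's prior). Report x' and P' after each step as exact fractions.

step 0: x̄ = F·x = [2, -8]
step 0: P̄ = F·P·Fᵀ + Q = [23 0; 0 31]
step 0: y = z − H·x̄ = [-19, -19]
step 0: S = H·P̄·Hᵀ + R = [218 262; 262 333]
step 0: K = P̄·Hᵀ·S⁻¹ = [-276/395 299/395; -2201/1975 1364/1975]
step 0: x' = x̄ + K·y = [353/395, 103/1975]
step 0: P' = (I − K·H)·P̄ = [230/79 1426/395; 1426/395 9331/1975]
step 1: x̄ = F·x = [-3736/1975, 5089/1975]
step 1: P̄ = F·P·Fᵀ + Q = [123289/1975 -11436/1975; -11436/1975 5489/1975]
step 1: y = z − H·x̄ = [864/79, 23361/1975]
step 1: S = H·P̄·Hᵀ + R = [24422/79 35042/79; 35042/79 1272739/1975]
step 1: K = P̄·Hᵀ·S⁻¹ = [-283412/2432201 945601/2432201; -863143/2432201 507576/2432201]
step 1: x' = x̄ + K·y = [3484447/2432201, 2830919/2432201]
step 1: P' = (I − K·H)·P̄ = [2458026/2432201 2741438/2432201; 2741438/2432201 3604581/2432201]

step 0: x' = [353/395, 103/1975], P' = [230/79 1426/395; 1426/395 9331/1975]
step 1: x' = [3484447/2432201, 2830919/2432201], P' = [2458026/2432201 2741438/2432201; 2741438/2432201 3604581/2432201]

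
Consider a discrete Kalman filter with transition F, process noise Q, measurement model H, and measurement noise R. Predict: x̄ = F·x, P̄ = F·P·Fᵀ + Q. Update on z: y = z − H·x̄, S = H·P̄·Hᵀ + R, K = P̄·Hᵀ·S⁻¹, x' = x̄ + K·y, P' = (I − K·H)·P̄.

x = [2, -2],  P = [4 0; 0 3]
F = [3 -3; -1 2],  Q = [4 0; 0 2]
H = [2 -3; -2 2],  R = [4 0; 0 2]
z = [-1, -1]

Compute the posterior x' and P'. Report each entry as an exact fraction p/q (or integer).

x̄ = F·x = [12, -6]
P̄ = F·P·Fᵀ + Q = [67 -30; -30 18]
y = z − H·x̄ = [-43, 35]
S = H·P̄·Hᵀ + R = [794 -676; -676 582]
K = P̄·Hᵀ·S⁻¹ = [-194/1283 -653/1283; -363/1283 -210/1283]
x' = x̄ + K·y = [883/1283, 561/1283]
P' = (I − K·H)·P̄ = [2735/1283 2082/1283; 2082/1283 1872/1283]

x' = [883/1283, 561/1283]
P' = [2735/1283 2082/1283; 2082/1283 1872/1283]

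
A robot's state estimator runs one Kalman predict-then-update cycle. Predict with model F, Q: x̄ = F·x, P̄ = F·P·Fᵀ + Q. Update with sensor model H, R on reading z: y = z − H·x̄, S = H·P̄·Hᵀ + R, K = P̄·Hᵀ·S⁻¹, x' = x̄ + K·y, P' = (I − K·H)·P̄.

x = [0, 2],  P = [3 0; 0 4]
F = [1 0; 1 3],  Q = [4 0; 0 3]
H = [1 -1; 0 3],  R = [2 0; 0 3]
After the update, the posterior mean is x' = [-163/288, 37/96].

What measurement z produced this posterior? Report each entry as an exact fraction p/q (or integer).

x̄ = F·x = [0, 6]
P̄ = F·P·Fᵀ + Q = [7 3; 3 42]
S = H·P̄·Hᵀ + R = [45 -117; -117 381]
K = P̄·Hᵀ·S⁻¹ = [859/1152 97/384; -13/384 41/128]
x' − x̄ = [-163/288, -539/96] = K·y
y = (KᵀK)⁻¹·Kᵀ·(x' − x̄) = [5, -17]
z = y + H·x̄ = [5, -17] + [-6, 18] = [-1, 1]

z = [-1, 1]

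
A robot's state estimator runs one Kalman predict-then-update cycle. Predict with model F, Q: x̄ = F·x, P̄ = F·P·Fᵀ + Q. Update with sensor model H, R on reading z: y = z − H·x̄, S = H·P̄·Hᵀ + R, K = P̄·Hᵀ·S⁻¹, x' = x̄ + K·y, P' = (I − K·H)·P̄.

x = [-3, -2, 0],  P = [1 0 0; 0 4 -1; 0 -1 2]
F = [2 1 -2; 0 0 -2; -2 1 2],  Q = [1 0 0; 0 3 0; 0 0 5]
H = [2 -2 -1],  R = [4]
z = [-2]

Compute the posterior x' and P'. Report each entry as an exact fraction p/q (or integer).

x' = [-76/77, 72/77, -10/11]
P' = [717/77 650/77 2/11; 650/77 831/77 -54/11; 2/11 -54/11 124/11]

x̄ = F·x = [-8, 0, 4]
P̄ = F·P·Fᵀ + Q = [21 10 -8; 10 11 -6; -8 -6 17]
y = z − H·x̄ = [18]
S = H·P̄·Hᵀ + R = [77]
K = P̄·Hᵀ·S⁻¹ = [30/77; 4/77; -3/11]
x' = x̄ + K·y = [-76/77, 72/77, -10/11]
P' = (I − K·H)·P̄ = [717/77 650/77 2/11; 650/77 831/77 -54/11; 2/11 -54/11 124/11]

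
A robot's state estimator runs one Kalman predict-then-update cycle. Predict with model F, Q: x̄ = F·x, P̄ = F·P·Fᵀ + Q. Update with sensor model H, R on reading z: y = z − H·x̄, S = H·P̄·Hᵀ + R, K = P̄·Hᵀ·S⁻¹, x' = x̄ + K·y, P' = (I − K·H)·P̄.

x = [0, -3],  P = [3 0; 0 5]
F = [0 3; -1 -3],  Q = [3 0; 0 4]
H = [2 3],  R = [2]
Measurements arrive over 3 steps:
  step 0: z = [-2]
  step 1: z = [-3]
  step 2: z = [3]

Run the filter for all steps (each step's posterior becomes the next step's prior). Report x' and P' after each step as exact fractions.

step 0: x̄ = F·x = [-9, 9]
step 0: P̄ = F·P·Fᵀ + Q = [48 -45; -45 52]
step 0: y = z − H·x̄ = [-11]
step 0: S = H·P̄·Hᵀ + R = [122]
step 0: K = P̄·Hᵀ·S⁻¹ = [-39/122; 33/61]
step 0: x' = x̄ + K·y = [-669/122, 186/61]
step 0: P' = (I − K·H)·P̄ = [4335/122 -1458/61; -1458/61 994/61]
step 1: x̄ = F·x = [558/61, -447/122]
step 1: P̄ = F·P·Fᵀ + Q = [9129/61 -4572/61; -4572/61 5219/122]
step 1: y = z − H·x̄ = [-1257/122]
step 1: S = H·P̄·Hᵀ + R = [10519/122]
step 1: K = P̄·Hᵀ·S⁻¹ = [9084/10519; -2631/10519]
step 1: x' = x̄ + K·y = [2628/10519, -11433/10519]
step 1: P' = (I − K·H)·P̄ = [897843/10519 -592506/10519; -592506/10519 393250/10519]
step 2: x̄ = F·x = [-34299/10519, 31671/10519]
step 2: P̄ = F·P·Fᵀ + Q = [3570807/10519 -1761732/10519; -1761732/10519 924133/10519]
step 2: y = z − H·x̄ = [5142/10519]
step 2: S = H·P̄·Hᵀ + R = [1480679/10519]
step 2: K = P̄·Hᵀ·S⁻¹ = [1856418/1480679; -751065/1480679]
step 2: x' = x̄ + K·y = [-3920535/1480679, 4090941/1480679]
step 2: P' = (I − K·H)·P̄ = [175010091/1480679 -115435782/1480679; -115435782/1480679 76456478/1480679]

step 0: x' = [-669/122, 186/61], P' = [4335/122 -1458/61; -1458/61 994/61]
step 1: x' = [2628/10519, -11433/10519], P' = [897843/10519 -592506/10519; -592506/10519 393250/10519]
step 2: x' = [-3920535/1480679, 4090941/1480679], P' = [175010091/1480679 -115435782/1480679; -115435782/1480679 76456478/1480679]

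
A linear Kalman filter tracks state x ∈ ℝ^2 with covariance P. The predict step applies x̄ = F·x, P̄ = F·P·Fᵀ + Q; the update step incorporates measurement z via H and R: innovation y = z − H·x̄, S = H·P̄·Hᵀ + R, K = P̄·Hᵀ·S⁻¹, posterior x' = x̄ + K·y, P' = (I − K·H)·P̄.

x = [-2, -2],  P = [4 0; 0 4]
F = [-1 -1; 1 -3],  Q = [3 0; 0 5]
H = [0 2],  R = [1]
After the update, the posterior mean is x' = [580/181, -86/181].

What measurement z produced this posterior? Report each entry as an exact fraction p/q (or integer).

z = [-1]

x̄ = F·x = [4, 4]
P̄ = F·P·Fᵀ + Q = [11 8; 8 45]
S = H·P̄·Hᵀ + R = [181]
K = P̄·Hᵀ·S⁻¹ = [16/181; 90/181]
x' − x̄ = [-144/181, -810/181] = K·y
y = (KᵀK)⁻¹·Kᵀ·(x' − x̄) = [-9]
z = y + H·x̄ = [-9] + [8] = [-1]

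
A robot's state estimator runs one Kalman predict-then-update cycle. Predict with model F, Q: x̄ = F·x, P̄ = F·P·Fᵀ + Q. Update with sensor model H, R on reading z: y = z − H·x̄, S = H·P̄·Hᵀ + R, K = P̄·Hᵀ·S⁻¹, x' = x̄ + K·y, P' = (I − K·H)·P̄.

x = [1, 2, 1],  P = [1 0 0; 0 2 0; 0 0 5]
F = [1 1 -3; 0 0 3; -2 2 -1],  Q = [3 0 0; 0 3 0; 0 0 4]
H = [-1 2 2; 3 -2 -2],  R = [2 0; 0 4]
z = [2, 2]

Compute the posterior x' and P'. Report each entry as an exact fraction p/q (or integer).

x̄ = F·x = [0, 3, 1]
P̄ = F·P·Fᵀ + Q = [51 -45 17; -45 48 -15; 17 -15 21]
y = z − H·x̄ = [-6, 10]
S = H·P̄·Hᵀ + R = [321 -533; -533 955]
K = P̄·Hᵀ·S⁻¹ = [98/239 107/239; -12/239 -57/239; 8006/11233 4927/11233]
x' = x̄ + K·y = [482/239, 219/239, 12467/11233]
P' = (I − K·H)·P̄ = [312/239 -126/239 380/239; -126/239 1347/239 -1422/239; 380/239 -1422/239 83770/11233]

x' = [482/239, 219/239, 12467/11233]
P' = [312/239 -126/239 380/239; -126/239 1347/239 -1422/239; 380/239 -1422/239 83770/11233]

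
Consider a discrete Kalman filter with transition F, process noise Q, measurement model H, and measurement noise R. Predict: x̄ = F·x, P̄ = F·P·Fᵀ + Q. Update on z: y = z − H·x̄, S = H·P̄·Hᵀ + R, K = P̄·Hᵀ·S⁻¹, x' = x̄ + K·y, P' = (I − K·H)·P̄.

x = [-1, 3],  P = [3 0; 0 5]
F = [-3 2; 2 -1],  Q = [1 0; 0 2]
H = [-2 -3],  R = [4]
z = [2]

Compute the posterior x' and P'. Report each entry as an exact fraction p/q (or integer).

x' = [219/31, -160/31]
P' = [1344/31 -880/31; -880/31 588/31]

x̄ = F·x = [9, -5]
P̄ = F·P·Fᵀ + Q = [48 -28; -28 19]
y = z − H·x̄ = [5]
S = H·P̄·Hᵀ + R = [31]
K = P̄·Hᵀ·S⁻¹ = [-12/31; -1/31]
x' = x̄ + K·y = [219/31, -160/31]
P' = (I − K·H)·P̄ = [1344/31 -880/31; -880/31 588/31]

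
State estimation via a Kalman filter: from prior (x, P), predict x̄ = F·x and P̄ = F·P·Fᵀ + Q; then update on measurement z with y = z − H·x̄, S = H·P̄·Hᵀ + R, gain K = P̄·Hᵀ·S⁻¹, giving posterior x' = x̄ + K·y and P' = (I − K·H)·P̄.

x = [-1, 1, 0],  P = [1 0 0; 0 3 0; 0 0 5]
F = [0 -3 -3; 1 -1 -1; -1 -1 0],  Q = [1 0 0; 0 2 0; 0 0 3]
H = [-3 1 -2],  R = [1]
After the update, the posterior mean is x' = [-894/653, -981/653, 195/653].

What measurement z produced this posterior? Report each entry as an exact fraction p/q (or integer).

z = [2]

x̄ = F·x = [-3, -2, 0]
P̄ = F·P·Fᵀ + Q = [73 24 9; 24 11 2; 9 2 7]
S = H·P̄·Hᵀ + R = [653]
K = P̄·Hᵀ·S⁻¹ = [-213/653; -65/653; -39/653]
x' − x̄ = [1065/653, 325/653, 195/653] = K·y
y = (KᵀK)⁻¹·Kᵀ·(x' − x̄) = [-5]
z = y + H·x̄ = [-5] + [7] = [2]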